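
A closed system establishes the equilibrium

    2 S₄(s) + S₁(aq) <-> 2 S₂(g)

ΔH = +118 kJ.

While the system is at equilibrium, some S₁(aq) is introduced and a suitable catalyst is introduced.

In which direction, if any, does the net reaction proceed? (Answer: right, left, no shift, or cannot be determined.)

right

Adding S₁ (aq), a reactant, drives the reaction to the right.
A catalyst speeds both forward and reverse rates equally; it changes neither Q nor K — no shift from this change.
Only the nonzero effect(s) matter; the net shift is to the right.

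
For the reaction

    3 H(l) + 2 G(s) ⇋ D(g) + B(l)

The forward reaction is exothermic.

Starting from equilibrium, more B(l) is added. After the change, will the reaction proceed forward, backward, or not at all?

B is a pure liquid; its activity is 1 regardless of amount, so Q is unaffected — no shift from this change.

no shift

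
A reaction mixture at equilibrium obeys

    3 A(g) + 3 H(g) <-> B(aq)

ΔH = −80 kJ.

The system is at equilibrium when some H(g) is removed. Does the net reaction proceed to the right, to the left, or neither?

left

Removing H (g), a reactant, drives the reaction to the left.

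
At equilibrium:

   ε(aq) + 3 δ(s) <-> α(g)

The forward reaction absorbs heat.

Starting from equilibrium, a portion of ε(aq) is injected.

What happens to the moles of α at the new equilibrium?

Adding ε (aq), a reactant, drives the reaction to the right.
The net shift is to the right. α is a product, so its amount increases.

increases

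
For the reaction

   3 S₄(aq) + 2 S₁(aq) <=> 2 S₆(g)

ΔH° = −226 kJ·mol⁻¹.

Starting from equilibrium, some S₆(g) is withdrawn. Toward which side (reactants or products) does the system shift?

right

Removing S₆ (g), a product, drives the reaction to the right.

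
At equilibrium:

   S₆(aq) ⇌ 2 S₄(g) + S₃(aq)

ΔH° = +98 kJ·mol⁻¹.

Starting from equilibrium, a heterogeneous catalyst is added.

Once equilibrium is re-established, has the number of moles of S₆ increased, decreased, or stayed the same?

unchanged

A catalyst speeds both forward and reverse rates equally; it changes neither Q nor K — no shift from this change.
No net shift occurs, so the amount of S₆ is unchanged.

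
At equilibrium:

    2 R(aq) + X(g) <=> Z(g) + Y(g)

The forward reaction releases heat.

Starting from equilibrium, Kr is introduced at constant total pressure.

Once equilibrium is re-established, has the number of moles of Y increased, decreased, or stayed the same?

increases

Adding inert gas at constant total pressure expands the volume and lowers every reacting partial pressure. With Δn_gas = 2 − 1 = +1, Q moves away from K toward the side with fewer gas moles, so the system shifts toward the side with more gas moles — to the right.
The net shift is to the right. Y is a product, so its amount increases.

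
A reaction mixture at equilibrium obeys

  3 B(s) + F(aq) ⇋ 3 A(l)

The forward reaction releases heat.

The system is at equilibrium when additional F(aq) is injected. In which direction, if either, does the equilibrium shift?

Adding F (aq), a reactant, drives the reaction to the right.

right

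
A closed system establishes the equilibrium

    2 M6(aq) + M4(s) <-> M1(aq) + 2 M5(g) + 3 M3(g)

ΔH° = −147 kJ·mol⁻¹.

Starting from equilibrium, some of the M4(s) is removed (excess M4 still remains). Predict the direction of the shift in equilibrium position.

M4 is a pure solid; its activity is 1 regardless of amount, so Q is unaffected — no shift from this change.

no shift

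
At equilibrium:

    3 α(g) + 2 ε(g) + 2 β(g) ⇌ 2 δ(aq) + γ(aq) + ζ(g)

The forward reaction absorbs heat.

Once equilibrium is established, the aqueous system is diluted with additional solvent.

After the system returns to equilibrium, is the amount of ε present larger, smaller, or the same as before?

Dilution lowers every aqueous concentration by the same factor. Δn_aq = 3 − 0 = +3, so the system shifts toward the side with more dissolved moles — to the right.
The net shift is to the right. ε is a reactant, so its amount decreases.

decreases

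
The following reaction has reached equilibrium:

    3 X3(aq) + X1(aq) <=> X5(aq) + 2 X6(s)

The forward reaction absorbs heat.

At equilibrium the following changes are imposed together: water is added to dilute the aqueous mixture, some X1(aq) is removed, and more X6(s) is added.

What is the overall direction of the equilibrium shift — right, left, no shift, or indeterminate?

Dilution lowers every aqueous concentration by the same factor. Δn_aq = 1 − 4 = -3, so the system shifts toward the side with more dissolved moles — to the left.
Removing X1 (aq), a reactant, drives the reaction to the left.
X6 is a pure solid; its activity is 1 regardless of amount, so Q is unaffected — no shift from this change.
Only the nonzero effect(s) matter; the net shift is to the left.

left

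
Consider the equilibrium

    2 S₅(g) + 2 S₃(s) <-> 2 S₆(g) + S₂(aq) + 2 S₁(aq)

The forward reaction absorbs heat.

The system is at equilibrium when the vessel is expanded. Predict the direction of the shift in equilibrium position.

Gas moles: reactants 2, products 2. Δn_gas = 0, so a volume change leaves Q equal to K — no shift from this change.

no shift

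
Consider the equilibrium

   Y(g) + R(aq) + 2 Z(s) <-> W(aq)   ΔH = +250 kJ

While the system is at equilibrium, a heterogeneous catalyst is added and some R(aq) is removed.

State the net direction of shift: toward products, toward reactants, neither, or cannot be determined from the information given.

left

A catalyst speeds both forward and reverse rates equally; it changes neither Q nor K — no shift from this change.
Removing R (aq), a reactant, drives the reaction to the left.
Only the nonzero effect(s) matter; the net shift is to the left.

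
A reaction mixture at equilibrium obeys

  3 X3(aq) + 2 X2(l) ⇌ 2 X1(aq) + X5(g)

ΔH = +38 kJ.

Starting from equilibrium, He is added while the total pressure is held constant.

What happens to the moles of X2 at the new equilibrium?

Adding inert gas at constant total pressure expands the volume and lowers every reacting partial pressure. With Δn_gas = 1 − 0 = +1, Q moves away from K toward the side with fewer gas moles, so the system shifts toward the side with more gas moles — to the right.
The net shift is to the right. X2 is a reactant, so its amount decreases.

decreases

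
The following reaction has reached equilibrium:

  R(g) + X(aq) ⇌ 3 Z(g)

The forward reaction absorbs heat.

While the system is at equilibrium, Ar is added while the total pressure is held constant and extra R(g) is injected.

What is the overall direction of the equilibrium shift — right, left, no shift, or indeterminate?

Adding inert gas at constant total pressure expands the volume and lowers every reacting partial pressure. With Δn_gas = 3 − 1 = +2, Q moves away from K toward the side with fewer gas moles, so the system shifts toward the side with more gas moles — to the right.
Adding R (g), a reactant, drives the reaction to the right.
All effects act in the same direction — net shift to the right.

right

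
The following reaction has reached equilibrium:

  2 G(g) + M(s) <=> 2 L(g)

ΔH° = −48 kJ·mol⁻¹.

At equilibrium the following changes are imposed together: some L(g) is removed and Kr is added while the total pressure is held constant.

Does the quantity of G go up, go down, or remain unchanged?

Removing L (g), a product, drives the reaction to the right.
Adding inert gas at constant total pressure expands the volume, scaling every reacting partial pressure by the same factor. Δn_gas = 2 − 2 = 0, so Q is unchanged — no shift.
The net shift is to the right. G is a reactant, so its amount decreases.

decreases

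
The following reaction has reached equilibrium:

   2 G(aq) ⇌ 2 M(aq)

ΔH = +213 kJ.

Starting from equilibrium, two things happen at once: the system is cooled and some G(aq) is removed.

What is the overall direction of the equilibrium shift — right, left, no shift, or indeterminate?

The forward reaction is endothermic. Lowering T favours the exothermic direction — shift to the left.
Removing G (aq), a reactant, drives the reaction to the left.
All effects act in the same direction — net shift to the left.

left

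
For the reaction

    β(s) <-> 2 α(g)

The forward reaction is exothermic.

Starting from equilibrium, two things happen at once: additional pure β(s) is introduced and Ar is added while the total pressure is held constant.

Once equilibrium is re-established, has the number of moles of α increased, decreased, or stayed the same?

increases

β is a pure solid; its activity is 1 regardless of amount, so Q is unaffected — no shift from this change.
Adding inert gas at constant total pressure expands the volume and lowers every reacting partial pressure. With Δn_gas = 2 − 0 = +2, Q moves away from K toward the side with fewer gas moles, so the system shifts toward the side with more gas moles — to the right.
The net shift is to the right. α is a product, so its amount increases.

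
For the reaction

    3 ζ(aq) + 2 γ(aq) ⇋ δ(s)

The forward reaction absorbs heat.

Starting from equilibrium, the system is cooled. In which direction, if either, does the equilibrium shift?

The forward reaction is endothermic. Lowering T favours the exothermic direction — shift to the left.

left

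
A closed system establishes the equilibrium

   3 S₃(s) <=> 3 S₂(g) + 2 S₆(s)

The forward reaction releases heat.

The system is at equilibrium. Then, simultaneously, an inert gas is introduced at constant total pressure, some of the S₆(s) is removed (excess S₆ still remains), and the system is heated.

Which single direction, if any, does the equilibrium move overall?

cannot be determined

Adding inert gas at constant total pressure expands the volume and lowers every reacting partial pressure. With Δn_gas = 3 − 0 = +3, Q moves away from K toward the side with fewer gas moles, so the system shifts toward the side with more gas moles — to the right.
S₆ is a pure solid; its activity is 1 regardless of amount, so Q is unaffected — no shift from this change.
The forward reaction is exothermic. Raising T favours the endothermic direction — shift to the left.
The individual effects push in opposite directions; without quantitative information the net direction cannot be determined.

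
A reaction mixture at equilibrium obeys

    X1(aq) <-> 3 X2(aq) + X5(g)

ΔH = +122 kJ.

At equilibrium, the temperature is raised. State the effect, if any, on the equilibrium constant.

K depends on temperature via the van 't Hoff relation. The forward reaction is endothermic, so raising T increases K.

increases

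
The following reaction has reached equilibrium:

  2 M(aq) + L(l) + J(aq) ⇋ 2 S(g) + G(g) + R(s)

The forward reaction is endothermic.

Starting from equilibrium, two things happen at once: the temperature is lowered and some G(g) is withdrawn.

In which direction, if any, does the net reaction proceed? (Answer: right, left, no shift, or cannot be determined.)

The forward reaction is endothermic. Lowering T favours the exothermic direction — shift to the left.
Removing G (g), a product, drives the reaction to the right.
The individual effects push in opposite directions; without quantitative information the net direction cannot be determined.

cannot be determined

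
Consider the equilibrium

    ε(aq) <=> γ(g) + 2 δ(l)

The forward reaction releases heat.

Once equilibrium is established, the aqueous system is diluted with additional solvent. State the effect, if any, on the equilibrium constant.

The equilibrium constant depends only on temperature. This perturbation may move the position of equilibrium, but since T is unchanged, K itself is unchanged.

unchanged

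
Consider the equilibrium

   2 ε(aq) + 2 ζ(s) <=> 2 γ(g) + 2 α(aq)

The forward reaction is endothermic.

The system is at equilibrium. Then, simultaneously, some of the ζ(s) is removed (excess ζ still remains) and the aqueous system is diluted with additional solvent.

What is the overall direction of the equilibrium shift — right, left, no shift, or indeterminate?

ζ is a pure solid; its activity is 1 regardless of amount, so Q is unaffected — no shift from this change.
Dilution scales every aqueous concentration by the same factor. Δn_aq = 2 − 2 = 0, so Q is unchanged — no shift.
None of the changes alters Q relative to K, so there is no net shift.

no shift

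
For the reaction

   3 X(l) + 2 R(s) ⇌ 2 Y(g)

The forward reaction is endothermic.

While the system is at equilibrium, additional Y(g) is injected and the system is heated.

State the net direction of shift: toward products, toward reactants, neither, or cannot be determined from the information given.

Adding Y (g), a product, drives the reaction to the left.
The forward reaction is endothermic. Raising T favours the endothermic direction — shift to the right.
The individual effects push in opposite directions; without quantitative information the net direction cannot be determined.

cannot be determined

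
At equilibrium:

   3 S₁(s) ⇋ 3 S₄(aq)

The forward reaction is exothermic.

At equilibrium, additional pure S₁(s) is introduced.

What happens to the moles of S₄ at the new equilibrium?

S₁ is a pure solid; its activity is 1 regardless of amount, so Q is unaffected — no shift from this change.
No net shift occurs, so the amount of S₄ is unchanged.

unchanged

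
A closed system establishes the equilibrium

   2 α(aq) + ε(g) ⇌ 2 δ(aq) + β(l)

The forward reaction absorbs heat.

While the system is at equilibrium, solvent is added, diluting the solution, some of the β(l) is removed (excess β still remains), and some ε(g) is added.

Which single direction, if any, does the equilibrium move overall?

Dilution scales every aqueous concentration by the same factor. Δn_aq = 2 − 2 = 0, so Q is unchanged — no shift.
β is a pure liquid; its activity is 1 regardless of amount, so Q is unaffected — no shift from this change.
Adding ε (g), a reactant, drives the reaction to the right.
Only the nonzero effect(s) matter; the net shift is to the right.

right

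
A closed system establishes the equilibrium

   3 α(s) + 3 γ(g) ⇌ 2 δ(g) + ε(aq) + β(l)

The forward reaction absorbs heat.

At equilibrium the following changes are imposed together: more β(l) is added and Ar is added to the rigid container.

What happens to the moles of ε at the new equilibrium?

unchanged

β is a pure liquid; its activity is 1 regardless of amount, so Q is unaffected — no shift from this change.
At constant volume, adding an inert gas leaves every reacting species' partial pressure unchanged, so Q is unchanged — no shift from this change.
No net shift occurs, so the amount of ε is unchanged.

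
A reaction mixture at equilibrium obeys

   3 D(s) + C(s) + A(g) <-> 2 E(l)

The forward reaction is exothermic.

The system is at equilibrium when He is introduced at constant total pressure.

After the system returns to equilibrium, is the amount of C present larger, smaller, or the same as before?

increases

Adding inert gas at constant total pressure expands the volume and lowers every reacting partial pressure. With Δn_gas = 0 − 1 = -1, Q moves away from K toward the side with fewer gas moles, so the system shifts toward the side with more gas moles — to the left.
The net shift is to the left. C is a reactant, so its amount increases.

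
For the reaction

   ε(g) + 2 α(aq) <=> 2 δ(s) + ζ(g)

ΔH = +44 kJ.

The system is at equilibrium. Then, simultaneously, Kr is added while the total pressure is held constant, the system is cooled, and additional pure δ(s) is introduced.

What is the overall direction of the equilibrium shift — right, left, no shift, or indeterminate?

Adding inert gas at constant total pressure expands the volume, scaling every reacting partial pressure by the same factor. Δn_gas = 1 − 1 = 0, so Q is unchanged — no shift.
The forward reaction is endothermic. Lowering T favours the exothermic direction — shift to the left.
δ is a pure solid; its activity is 1 regardless of amount, so Q is unaffected — no shift from this change.
Only the nonzero effect(s) matter; the net shift is to the left.

left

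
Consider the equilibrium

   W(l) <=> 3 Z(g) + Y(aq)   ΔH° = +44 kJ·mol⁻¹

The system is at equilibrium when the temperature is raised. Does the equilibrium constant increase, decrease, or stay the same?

increases

K depends on temperature via the van 't Hoff relation. The forward reaction is endothermic, so raising T increases K.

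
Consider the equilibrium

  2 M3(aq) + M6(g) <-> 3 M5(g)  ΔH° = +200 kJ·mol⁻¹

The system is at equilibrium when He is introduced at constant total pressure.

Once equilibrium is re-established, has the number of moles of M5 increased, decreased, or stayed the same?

Adding inert gas at constant total pressure expands the volume and lowers every reacting partial pressure. With Δn_gas = 3 − 1 = +2, Q moves away from K toward the side with fewer gas moles, so the system shifts toward the side with more gas moles — to the right.
The net shift is to the right. M5 is a product, so its amount increases.

increases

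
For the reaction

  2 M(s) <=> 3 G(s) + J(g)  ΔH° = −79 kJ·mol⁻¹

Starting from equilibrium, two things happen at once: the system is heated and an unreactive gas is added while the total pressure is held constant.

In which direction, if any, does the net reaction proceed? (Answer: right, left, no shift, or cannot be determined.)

cannot be determined

The forward reaction is exothermic. Raising T favours the endothermic direction — shift to the left.
Adding inert gas at constant total pressure expands the volume and lowers every reacting partial pressure. With Δn_gas = 1 − 0 = +1, Q moves away from K toward the side with fewer gas moles, so the system shifts toward the side with more gas moles — to the right.
The individual effects push in opposite directions; without quantitative information the net direction cannot be determined.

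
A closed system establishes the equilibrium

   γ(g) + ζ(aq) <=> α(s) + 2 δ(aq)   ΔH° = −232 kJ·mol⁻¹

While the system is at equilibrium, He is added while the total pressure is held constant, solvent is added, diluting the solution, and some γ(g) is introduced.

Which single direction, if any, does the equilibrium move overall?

Adding inert gas at constant total pressure expands the volume and lowers every reacting partial pressure. With Δn_gas = 0 − 1 = -1, Q moves away from K toward the side with fewer gas moles, so the system shifts toward the side with more gas moles — to the left.
Dilution lowers every aqueous concentration by the same factor. Δn_aq = 2 − 1 = +1, so the system shifts toward the side with more dissolved moles — to the right.
Adding γ (g), a reactant, drives the reaction to the right.
The individual effects push in opposite directions; without quantitative information the net direction cannot be determined.

cannot be determined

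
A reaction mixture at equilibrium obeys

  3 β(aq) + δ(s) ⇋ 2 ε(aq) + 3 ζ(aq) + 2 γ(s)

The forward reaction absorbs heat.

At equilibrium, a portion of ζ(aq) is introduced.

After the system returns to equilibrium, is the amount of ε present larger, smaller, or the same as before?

decreases

Adding ζ (aq), a product, drives the reaction to the left.
The net shift is to the left. ε is a product, so its amount decreases.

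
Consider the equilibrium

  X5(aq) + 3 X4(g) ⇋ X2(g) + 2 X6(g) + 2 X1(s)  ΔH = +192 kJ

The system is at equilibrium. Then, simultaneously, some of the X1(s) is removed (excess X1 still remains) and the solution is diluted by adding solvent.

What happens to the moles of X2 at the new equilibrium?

X1 is a pure solid; its activity is 1 regardless of amount, so Q is unaffected — no shift from this change.
Dilution lowers every aqueous concentration by the same factor. Δn_aq = 0 − 1 = -1, so the system shifts toward the side with more dissolved moles — to the left.
The net shift is to the left. X2 is a product, so its amount decreases.

decreases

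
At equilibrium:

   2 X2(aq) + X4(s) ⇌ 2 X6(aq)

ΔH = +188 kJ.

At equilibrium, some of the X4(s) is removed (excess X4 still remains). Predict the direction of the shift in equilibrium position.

no shift

X4 is a pure solid; its activity is 1 regardless of amount, so Q is unaffected — no shift from this change.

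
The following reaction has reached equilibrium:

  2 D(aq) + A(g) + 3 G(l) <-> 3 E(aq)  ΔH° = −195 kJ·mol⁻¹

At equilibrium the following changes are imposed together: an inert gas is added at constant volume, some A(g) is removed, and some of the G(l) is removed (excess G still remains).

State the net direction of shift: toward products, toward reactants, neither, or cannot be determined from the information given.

At constant volume, adding an inert gas leaves every reacting species' partial pressure unchanged, so Q is unchanged — no shift from this change.
Removing A (g), a reactant, drives the reaction to the left.
G is a pure liquid; its activity is 1 regardless of amount, so Q is unaffected — no shift from this change.
Only the nonzero effect(s) matter; the net shift is to the left.

left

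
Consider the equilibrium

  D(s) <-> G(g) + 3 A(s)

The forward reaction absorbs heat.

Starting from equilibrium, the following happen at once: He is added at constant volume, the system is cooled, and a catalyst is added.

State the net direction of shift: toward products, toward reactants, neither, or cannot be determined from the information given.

left

At constant volume, adding an inert gas leaves every reacting species' partial pressure unchanged, so Q is unchanged — no shift from this change.
The forward reaction is endothermic. Lowering T favours the exothermic direction — shift to the left.
A catalyst speeds both forward and reverse rates equally; it changes neither Q nor K — no shift from this change.
Only the nonzero effect(s) matter; the net shift is to the left.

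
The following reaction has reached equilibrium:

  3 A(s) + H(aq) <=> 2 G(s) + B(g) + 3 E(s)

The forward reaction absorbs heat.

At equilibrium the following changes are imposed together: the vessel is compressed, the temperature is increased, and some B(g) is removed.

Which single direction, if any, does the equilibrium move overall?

Gas moles: reactants 0, products 1 (Δn_gas = +1). Compression shifts the system toward the side with fewer moles of gas — to the left.
The forward reaction is endothermic. Raising T favours the endothermic direction — shift to the right.
Removing B (g), a product, drives the reaction to the right.
The individual effects push in opposite directions; without quantitative information the net direction cannot be determined.

cannot be determined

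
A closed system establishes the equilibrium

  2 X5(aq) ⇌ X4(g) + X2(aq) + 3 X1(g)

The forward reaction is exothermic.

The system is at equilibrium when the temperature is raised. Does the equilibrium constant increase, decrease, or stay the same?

decreases

K depends on temperature via the van 't Hoff relation. The forward reaction is exothermic, so raising T decreases K.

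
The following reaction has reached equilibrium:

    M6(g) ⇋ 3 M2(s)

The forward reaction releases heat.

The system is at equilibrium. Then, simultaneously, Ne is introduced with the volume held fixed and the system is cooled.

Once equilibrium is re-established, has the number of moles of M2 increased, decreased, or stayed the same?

At constant volume, adding an inert gas leaves every reacting species' partial pressure unchanged, so Q is unchanged — no shift from this change.
The forward reaction is exothermic. Lowering T favours the exothermic direction — shift to the right.
The net shift is to the right. M2 is a product, so its amount increases.

increases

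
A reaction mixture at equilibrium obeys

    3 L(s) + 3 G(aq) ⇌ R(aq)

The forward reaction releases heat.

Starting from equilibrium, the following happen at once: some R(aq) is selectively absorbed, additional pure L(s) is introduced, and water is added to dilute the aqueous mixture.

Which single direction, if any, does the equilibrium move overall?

cannot be determined

Removing R (aq), a product, drives the reaction to the right.
L is a pure solid; its activity is 1 regardless of amount, so Q is unaffected — no shift from this change.
Dilution lowers every aqueous concentration by the same factor. Δn_aq = 1 − 3 = -2, so the system shifts toward the side with more dissolved moles — to the left.
The individual effects push in opposite directions; without quantitative information the net direction cannot be determined.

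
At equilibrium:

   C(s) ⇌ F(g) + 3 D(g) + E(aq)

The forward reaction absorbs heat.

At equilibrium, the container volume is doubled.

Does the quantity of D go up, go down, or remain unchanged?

Gas moles: reactants 0, products 4 (Δn_gas = +4). Expansion shifts the system toward the side with more moles of gas — to the right.
The net shift is to the right. D is a product, so its amount increases.

increases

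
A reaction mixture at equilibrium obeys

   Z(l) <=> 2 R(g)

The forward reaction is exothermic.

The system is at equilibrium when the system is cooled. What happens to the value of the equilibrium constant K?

increases

K depends on temperature via the van 't Hoff relation. The forward reaction is exothermic, so lowering T increases K.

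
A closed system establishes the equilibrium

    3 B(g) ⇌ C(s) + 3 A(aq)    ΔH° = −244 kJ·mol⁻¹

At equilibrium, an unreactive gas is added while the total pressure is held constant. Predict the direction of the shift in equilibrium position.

Adding inert gas at constant total pressure expands the volume and lowers every reacting partial pressure. With Δn_gas = 0 − 3 = -3, Q moves away from K toward the side with fewer gas moles, so the system shifts toward the side with more gas moles — to the left.

left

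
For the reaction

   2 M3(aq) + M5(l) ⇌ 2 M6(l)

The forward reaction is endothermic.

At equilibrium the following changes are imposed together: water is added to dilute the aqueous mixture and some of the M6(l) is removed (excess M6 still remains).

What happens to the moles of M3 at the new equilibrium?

Dilution lowers every aqueous concentration by the same factor. Δn_aq = 0 − 2 = -2, so the system shifts toward the side with more dissolved moles — to the left.
M6 is a pure liquid; its activity is 1 regardless of amount, so Q is unaffected — no shift from this change.
The net shift is to the left. M3 is a reactant, so its amount increases.

increases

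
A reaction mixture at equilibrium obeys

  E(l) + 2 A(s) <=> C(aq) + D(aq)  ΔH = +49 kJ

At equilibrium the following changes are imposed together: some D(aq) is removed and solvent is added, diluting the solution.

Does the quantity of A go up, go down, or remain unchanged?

decreases

Removing D (aq), a product, drives the reaction to the right.
Dilution lowers every aqueous concentration by the same factor. Δn_aq = 2 − 0 = +2, so the system shifts toward the side with more dissolved moles — to the right.
The net shift is to the right. A is a reactant, so its amount decreases.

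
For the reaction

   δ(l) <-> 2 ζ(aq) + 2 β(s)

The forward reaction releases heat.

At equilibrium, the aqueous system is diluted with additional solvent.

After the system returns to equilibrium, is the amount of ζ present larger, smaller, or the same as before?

increases

Dilution lowers every aqueous concentration by the same factor. Δn_aq = 2 − 0 = +2, so the system shifts toward the side with more dissolved moles — to the right.
The net shift is to the right. ζ is a product, so its amount increases.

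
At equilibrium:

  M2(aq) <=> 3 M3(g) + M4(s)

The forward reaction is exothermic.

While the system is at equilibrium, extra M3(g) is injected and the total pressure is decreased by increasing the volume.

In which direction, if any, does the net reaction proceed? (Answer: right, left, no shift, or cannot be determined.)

Adding M3 (g), a product, drives the reaction to the left.
Gas moles: reactants 0, products 3 (Δn_gas = +3). Expansion shifts the system toward the side with more moles of gas — to the right.
The individual effects push in opposite directions; without quantitative information the net direction cannot be determined.

cannot be determined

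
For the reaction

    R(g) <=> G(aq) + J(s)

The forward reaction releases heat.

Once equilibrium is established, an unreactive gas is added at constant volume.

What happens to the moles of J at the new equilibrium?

At constant volume, adding an inert gas leaves every reacting species' partial pressure unchanged, so Q is unchanged — no shift from this change.
No net shift occurs, so the amount of J is unchanged.

unchanged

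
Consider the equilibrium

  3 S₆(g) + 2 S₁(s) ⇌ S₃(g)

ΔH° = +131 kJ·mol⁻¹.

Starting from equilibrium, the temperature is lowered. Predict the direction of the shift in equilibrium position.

left

The forward reaction is endothermic. Lowering T favours the exothermic direction — shift to the left.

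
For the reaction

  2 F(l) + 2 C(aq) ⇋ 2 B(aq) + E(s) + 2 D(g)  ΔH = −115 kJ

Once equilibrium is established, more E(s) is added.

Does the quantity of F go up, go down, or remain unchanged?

E is a pure solid; its activity is 1 regardless of amount, so Q is unaffected — no shift from this change.
No net shift occurs, so the amount of F is unchanged.

unchanged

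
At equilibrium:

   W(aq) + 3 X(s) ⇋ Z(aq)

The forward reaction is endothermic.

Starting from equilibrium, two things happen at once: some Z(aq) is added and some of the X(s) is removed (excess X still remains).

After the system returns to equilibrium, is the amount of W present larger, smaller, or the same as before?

increases

Adding Z (aq), a product, drives the reaction to the left.
X is a pure solid; its activity is 1 regardless of amount, so Q is unaffected — no shift from this change.
The net shift is to the left. W is a reactant, so its amount increases.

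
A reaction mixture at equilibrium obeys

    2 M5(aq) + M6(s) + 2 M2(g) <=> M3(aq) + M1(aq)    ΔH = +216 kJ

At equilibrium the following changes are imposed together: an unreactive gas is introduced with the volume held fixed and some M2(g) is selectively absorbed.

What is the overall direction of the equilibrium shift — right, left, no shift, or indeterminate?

left

At constant volume, adding an inert gas leaves every reacting species' partial pressure unchanged, so Q is unchanged — no shift from this change.
Removing M2 (g), a reactant, drives the reaction to the left.
Only the nonzero effect(s) matter; the net shift is to the left.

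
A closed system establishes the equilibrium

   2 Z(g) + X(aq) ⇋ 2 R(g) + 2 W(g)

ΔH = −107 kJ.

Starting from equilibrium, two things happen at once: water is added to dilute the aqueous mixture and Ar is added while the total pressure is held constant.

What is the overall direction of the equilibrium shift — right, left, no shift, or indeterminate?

Dilution lowers every aqueous concentration by the same factor. Δn_aq = 0 − 1 = -1, so the system shifts toward the side with more dissolved moles — to the left.
Adding inert gas at constant total pressure expands the volume and lowers every reacting partial pressure. With Δn_gas = 4 − 2 = +2, Q moves away from K toward the side with fewer gas moles, so the system shifts toward the side with more gas moles — to the right.
The individual effects push in opposite directions; without quantitative information the net direction cannot be determined.

cannot be determined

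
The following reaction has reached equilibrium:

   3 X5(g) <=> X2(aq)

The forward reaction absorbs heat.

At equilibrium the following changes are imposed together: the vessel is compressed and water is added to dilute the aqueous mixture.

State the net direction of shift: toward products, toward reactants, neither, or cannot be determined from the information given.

Gas moles: reactants 3, products 0 (Δn_gas = -3). Compression shifts the system toward the side with fewer moles of gas — to the right.
Dilution lowers every aqueous concentration by the same factor. Δn_aq = 1 − 0 = +1, so the system shifts toward the side with more dissolved moles — to the right.
All effects act in the same direction — net shift to the right.

right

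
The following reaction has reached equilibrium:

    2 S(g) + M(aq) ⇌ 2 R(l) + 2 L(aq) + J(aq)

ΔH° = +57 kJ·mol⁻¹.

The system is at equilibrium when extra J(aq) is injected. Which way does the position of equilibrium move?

left

Adding J (aq), a product, drives the reaction to the left.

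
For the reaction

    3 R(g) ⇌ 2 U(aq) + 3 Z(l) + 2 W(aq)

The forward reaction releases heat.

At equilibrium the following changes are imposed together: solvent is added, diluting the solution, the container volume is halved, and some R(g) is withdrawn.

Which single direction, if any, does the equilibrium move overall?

cannot be determined

Dilution lowers every aqueous concentration by the same factor. Δn_aq = 4 − 0 = +4, so the system shifts toward the side with more dissolved moles — to the right.
Gas moles: reactants 3, products 0 (Δn_gas = -3). Compression shifts the system toward the side with fewer moles of gas — to the right.
Removing R (g), a reactant, drives the reaction to the left.
The individual effects push in opposite directions; without quantitative information the net direction cannot be determined.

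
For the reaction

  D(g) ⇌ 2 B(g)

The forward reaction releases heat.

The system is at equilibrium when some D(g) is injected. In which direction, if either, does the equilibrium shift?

right

Adding D (g), a reactant, drives the reaction to the right.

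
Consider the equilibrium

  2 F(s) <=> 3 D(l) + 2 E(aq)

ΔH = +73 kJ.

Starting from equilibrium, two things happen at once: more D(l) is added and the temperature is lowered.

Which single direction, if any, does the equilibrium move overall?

D is a pure liquid; its activity is 1 regardless of amount, so Q is unaffected — no shift from this change.
The forward reaction is endothermic. Lowering T favours the exothermic direction — shift to the left.
Only the nonzero effect(s) matter; the net shift is to the left.

left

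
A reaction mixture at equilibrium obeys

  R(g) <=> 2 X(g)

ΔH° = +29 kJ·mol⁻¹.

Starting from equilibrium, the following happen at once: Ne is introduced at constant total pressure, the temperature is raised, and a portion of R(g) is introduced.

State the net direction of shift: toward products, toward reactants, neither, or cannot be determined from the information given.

Adding inert gas at constant total pressure expands the volume and lowers every reacting partial pressure. With Δn_gas = 2 − 1 = +1, Q moves away from K toward the side with fewer gas moles, so the system shifts toward the side with more gas moles — to the right.
The forward reaction is endothermic. Raising T favours the endothermic direction — shift to the right.
Adding R (g), a reactant, drives the reaction to the right.
All effects act in the same direction — net shift to the right.

right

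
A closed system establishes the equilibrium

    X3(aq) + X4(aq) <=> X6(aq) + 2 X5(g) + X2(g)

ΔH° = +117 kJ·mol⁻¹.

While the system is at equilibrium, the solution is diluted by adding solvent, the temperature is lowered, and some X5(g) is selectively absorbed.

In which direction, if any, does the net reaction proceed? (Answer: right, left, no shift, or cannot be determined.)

cannot be determined

Dilution lowers every aqueous concentration by the same factor. Δn_aq = 1 − 2 = -1, so the system shifts toward the side with more dissolved moles — to the left.
The forward reaction is endothermic. Lowering T favours the exothermic direction — shift to the left.
Removing X5 (g), a product, drives the reaction to the right.
The individual effects push in opposite directions; without quantitative information the net direction cannot be determined.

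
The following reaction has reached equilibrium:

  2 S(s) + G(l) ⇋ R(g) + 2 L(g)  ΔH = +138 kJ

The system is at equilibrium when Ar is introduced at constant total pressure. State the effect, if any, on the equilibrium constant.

The equilibrium constant depends only on temperature. This perturbation may move the position of equilibrium, but since T is unchanged, K itself is unchanged.

unchanged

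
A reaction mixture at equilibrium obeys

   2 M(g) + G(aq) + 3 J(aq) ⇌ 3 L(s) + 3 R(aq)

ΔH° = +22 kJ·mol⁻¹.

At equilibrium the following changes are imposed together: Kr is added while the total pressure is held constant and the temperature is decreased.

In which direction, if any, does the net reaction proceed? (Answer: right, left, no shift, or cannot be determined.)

Adding inert gas at constant total pressure expands the volume and lowers every reacting partial pressure. With Δn_gas = 0 − 2 = -2, Q moves away from K toward the side with fewer gas moles, so the system shifts toward the side with more gas moles — to the left.
The forward reaction is endothermic. Lowering T favours the exothermic direction — shift to the left.
All effects act in the same direction — net shift to the left.

left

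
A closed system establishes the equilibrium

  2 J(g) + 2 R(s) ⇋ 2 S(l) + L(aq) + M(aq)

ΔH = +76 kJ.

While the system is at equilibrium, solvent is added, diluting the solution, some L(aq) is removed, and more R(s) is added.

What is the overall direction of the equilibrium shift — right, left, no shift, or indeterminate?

right

Dilution lowers every aqueous concentration by the same factor. Δn_aq = 2 − 0 = +2, so the system shifts toward the side with more dissolved moles — to the right.
Removing L (aq), a product, drives the reaction to the right.
R is a pure solid; its activity is 1 regardless of amount, so Q is unaffected — no shift from this change.
Only the nonzero effect(s) matter; the net shift is to the right.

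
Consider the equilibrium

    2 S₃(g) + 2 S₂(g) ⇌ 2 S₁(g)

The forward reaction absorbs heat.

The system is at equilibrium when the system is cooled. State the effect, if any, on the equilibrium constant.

decreases

K depends on temperature via the van 't Hoff relation. The forward reaction is endothermic, so lowering T decreases K.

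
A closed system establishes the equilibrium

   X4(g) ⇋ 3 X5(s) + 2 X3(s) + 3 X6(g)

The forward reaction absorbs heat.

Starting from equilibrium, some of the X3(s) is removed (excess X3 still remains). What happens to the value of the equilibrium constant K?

unchanged

The equilibrium constant depends only on temperature. This perturbation changes neither the position of equilibrium nor K.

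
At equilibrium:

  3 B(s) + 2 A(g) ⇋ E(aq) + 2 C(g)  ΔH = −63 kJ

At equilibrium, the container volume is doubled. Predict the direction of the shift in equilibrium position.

Gas moles: reactants 2, products 2. Δn_gas = 0, so a volume change leaves Q equal to K — no shift from this change.

no shift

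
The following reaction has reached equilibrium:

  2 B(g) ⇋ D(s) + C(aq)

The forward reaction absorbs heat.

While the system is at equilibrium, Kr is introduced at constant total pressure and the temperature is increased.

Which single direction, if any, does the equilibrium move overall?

cannot be determined

Adding inert gas at constant total pressure expands the volume and lowers every reacting partial pressure. With Δn_gas = 0 − 2 = -2, Q moves away from K toward the side with fewer gas moles, so the system shifts toward the side with more gas moles — to the left.
The forward reaction is endothermic. Raising T favours the endothermic direction — shift to the right.
The individual effects push in opposite directions; without quantitative information the net direction cannot be determined.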